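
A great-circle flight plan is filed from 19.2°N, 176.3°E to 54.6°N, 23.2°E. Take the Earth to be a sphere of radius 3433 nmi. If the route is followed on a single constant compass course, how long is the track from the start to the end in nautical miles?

Δψ = ln[tan(π/4+φ₂/2)/tan(π/4+φ₁/2)] = +0.8006;  Δφ = +0.6178 rad,  Δλ = -2.6721 rad
q = Δφ/Δψ = 0.7718
d = R·√(Δφ² + q²Δλ²) = 3433·2.15279 = 7391 nmi

7391 nmi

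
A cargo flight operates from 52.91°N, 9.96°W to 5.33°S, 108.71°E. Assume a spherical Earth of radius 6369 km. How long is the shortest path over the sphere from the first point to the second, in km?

cos σ = sin φ₁ sin φ₂ + cos φ₁ cos φ₂ cos Δλ
      = sin(52.91°)sin(-5.33°) + cos(52.91°)cos(-5.33°)cos(118.67°) = -0.3622
σ = 111.234° → d = Rσ = 6369·1.94140 = 12365 km

12365 km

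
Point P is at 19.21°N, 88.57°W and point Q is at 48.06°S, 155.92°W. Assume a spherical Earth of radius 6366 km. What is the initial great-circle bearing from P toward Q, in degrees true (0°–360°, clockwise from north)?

θ = atan2( sin Δλ·cos φ₂ ,  cos φ₁ sin φ₂ − sin φ₁ cos φ₂ cos Δλ )
  = atan2(-0.6168, -0.7871) = 218.08°

218.1°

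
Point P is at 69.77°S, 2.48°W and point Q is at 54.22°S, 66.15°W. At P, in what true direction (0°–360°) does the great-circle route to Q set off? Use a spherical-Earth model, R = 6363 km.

265.9°

θ = atan2( sin Δλ·cos φ₂ ,  cos φ₁ sin φ₂ − sin φ₁ cos φ₂ cos Δλ )
  = atan2(-0.5240, -0.0372) = 265.94°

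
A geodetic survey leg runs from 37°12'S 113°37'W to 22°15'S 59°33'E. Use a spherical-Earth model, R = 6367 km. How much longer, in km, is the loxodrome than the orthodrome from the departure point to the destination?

3358 km

Great circle: cos σ = sin φ₁ sin φ₂ + cos φ₁ cos φ₂ cos Δλ,  σ = 2.0979 rad → d_gc = 13357.5 km
Rhumb line: Δψ = +0.3019, q = Δφ/Δψ = 0.8643, d_rh = R√(Δφ²+q²Δλ²) = 16715.2 km
Excess = 16715.2 − 13357.5 = 3357.7 ≈ 3358 km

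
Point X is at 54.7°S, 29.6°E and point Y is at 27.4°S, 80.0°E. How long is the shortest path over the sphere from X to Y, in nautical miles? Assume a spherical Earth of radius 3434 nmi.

2719 nmi

Haversine: a = sin²(Δφ/2)+cos φ₁ cos φ₂ sin²(Δλ/2) = 0.14870;  σ = 2·atan2(√a,√(1−a))
σ = 45.364° → d = Rσ = 3434·0.79175 = 2719 nmi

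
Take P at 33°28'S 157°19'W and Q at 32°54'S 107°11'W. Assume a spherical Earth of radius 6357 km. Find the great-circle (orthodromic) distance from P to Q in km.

4609 km

cos σ = sin φ₁ sin φ₂ + cos φ₁ cos φ₂ cos Δλ
      = sin(-33.47°)sin(-32.90°) + cos(-33.47°)cos(-32.90°)cos(50.13°) = 0.7485
σ = 41.539° → d = Rσ = 6357·0.72499 = 4609 km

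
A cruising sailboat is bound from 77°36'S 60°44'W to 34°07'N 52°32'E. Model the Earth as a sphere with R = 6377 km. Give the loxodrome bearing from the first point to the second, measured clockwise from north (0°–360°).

Δψ = ln[tan(π/4+φ₂/2)/tan(π/4+φ₁/2)] = +2.8539
Δλ = +1.9769 rad (taken the short way round)
course = atan2(Δλ, Δψ) = 34.71°

34.7°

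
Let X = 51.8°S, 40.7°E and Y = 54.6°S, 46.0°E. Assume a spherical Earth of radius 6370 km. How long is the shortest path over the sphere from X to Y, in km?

cos σ = sin φ₁ sin φ₂ + cos φ₁ cos φ₂ cos Δλ
      = sin(-51.80°)sin(-54.60°) + cos(-51.80°)cos(-54.60°)cos(5.30°) = 0.9973
σ = 4.231° → d = Rσ = 6370·0.07385 = 470 km

470 km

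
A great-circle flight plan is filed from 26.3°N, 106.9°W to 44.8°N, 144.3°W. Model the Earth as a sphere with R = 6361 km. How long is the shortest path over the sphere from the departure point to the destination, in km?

3903 km

Haversine: a = sin²(Δφ/2)+cos φ₁ cos φ₂ sin²(Δλ/2) = 0.09123;  σ = 2·atan2(√a,√(1−a))
σ = 35.160° → d = Rσ = 6361·0.61366 = 3903 km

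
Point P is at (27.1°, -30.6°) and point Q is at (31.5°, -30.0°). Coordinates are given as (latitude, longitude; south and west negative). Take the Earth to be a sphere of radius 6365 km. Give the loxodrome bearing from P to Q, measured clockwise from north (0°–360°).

Δψ = ln[tan(π/4+φ₂/2)/tan(π/4+φ₁/2)] = +0.0881
Δλ = +0.0105 rad (taken the short way round)
course = atan2(Δλ, Δψ) = 6.78°

6.8°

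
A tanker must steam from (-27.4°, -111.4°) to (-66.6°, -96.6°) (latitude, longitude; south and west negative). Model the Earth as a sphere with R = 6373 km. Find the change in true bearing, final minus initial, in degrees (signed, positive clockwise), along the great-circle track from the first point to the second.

Initial bearing θ₁ = atan2(sin Δλ cos φ₂, cos φ₁ sin φ₂ − sin φ₁ cos φ₂ cos Δλ) = 170.97°
Final bearing θ₂ = (initial bearing from the destination back to the start) + 180° = 159.45°
Δθ = θ₂ − θ₁ = -11.5°

-11.5°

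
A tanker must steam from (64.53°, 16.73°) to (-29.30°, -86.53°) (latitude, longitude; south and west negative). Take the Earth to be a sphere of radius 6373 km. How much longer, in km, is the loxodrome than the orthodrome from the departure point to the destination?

425 km

Great circle: cos σ = sin φ₁ sin φ₂ + cos φ₁ cos φ₂ cos Δλ,  σ = 2.1269 rad → d_gc = 13554.4 km
Rhumb line: Δψ = -2.0225, q = Δφ/Δψ = 0.8097, d_rh = R√(Δφ²+q²Δλ²) = 13979.2 km
Excess = 13979.2 − 13554.4 = 424.8 ≈ 425 km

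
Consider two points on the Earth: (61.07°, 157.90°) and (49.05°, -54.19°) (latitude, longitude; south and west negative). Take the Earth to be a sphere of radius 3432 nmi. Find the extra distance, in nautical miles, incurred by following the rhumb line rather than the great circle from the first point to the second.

Great circle: cos σ = sin φ₁ sin φ₂ + cos φ₁ cos φ₂ cos Δλ,  σ = 1.1675 rad → d_gc = 4007.0 nmi
Rhumb line: Δψ = -0.3698, q = Δφ/Δψ = 0.5673, d_rh = R√(Δφ²+q²Δλ²) = 5077.6 nmi
Excess = 5077.6 − 4007.0 = 1070.6 ≈ 1071 nmi

1071 nmi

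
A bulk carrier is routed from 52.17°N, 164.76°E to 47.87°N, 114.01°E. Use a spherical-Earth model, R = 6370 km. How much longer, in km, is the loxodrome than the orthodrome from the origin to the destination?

Great circle: cos σ = sin φ₁ sin φ₂ + cos φ₁ cos φ₂ cos Δλ,  σ = 0.5622 rad → d_gc = 3581.4 km
Rhumb line: Δψ = -0.1169, q = Δφ/Δψ = 0.6419, d_rh = R√(Δφ²+q²Δλ²) = 3653.4 km
Excess = 3653.4 − 3581.4 = 72.0 ≈ 72 km

72 km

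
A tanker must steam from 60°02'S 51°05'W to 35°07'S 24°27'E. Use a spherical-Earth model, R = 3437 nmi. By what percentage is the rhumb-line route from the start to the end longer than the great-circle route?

4.5%

Great circle: σ = 0.9268 rad → d_gc = Rσ = 3185.3 nmi
Rhumb: Δφ = +0.4349, Δλ = +1.3183, Δψ = +0.6628, q = Δφ/Δψ = 0.6561 → d_rh = R√(Δφ²+q²Δλ²) = 3327.5 nmi
Excess = (3327.5 − 3185.3) / 3185.3 = 142.2 / 3185.3 = 4.46% ≈ 4.5%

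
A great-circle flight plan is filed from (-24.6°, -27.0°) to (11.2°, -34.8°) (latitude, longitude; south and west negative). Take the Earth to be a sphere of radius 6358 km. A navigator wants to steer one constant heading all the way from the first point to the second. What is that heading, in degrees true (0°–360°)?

Meridional parts: M(φ₁)=-0.4432, M(φ₂)=+0.1967 → ΔM = +0.6399;  Δλ = -0.1361 rad
tan C = Δλ / ΔM = -0.2127 → C = 347.99°

348.0°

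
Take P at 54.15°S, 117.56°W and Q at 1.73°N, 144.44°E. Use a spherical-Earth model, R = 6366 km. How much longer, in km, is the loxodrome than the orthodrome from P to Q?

Great circle: cos σ = sin φ₁ sin φ₂ + cos φ₁ cos φ₂ cos Δλ,  σ = 1.6769 rad → d_gc = 10675.4 km
Rhumb line: Δψ = +1.1588, q = Δφ/Δψ = 0.8416, d_rh = R√(Δφ²+q²Δλ²) = 11069.1 km
Excess = 11069.1 − 10675.4 = 393.7 ≈ 394 km

394 km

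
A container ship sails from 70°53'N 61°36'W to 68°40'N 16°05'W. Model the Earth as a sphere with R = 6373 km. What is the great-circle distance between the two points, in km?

1725 km

cos σ = sin φ₁ sin φ₂ + cos φ₁ cos φ₂ cos Δλ
      = sin(70.88°)sin(68.67°) + cos(70.88°)cos(68.67°)cos(45.52°) = 0.9636
σ = 15.508° → d = Rσ = 6373·0.27066 = 1725 km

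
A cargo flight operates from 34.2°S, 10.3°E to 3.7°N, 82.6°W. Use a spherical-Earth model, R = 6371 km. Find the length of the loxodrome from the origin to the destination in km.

Δψ = ln[tan(π/4+φ₂/2)/tan(π/4+φ₁/2)] = +0.7005;  Δφ = +0.6615 rad,  Δλ = -1.6214 rad
q = Δφ/Δψ = 0.9443
d = R·√(Δφ² + q²Δλ²) = 6371·1.66788 = 10626 km

10626 km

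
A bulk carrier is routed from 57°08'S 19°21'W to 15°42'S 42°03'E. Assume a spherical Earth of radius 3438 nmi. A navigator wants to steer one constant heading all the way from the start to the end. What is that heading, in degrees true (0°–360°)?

48.6°

Meridional parts: M(φ₁)=-1.2210, M(φ₂)=-0.2775 → ΔM = +0.9434;  Δλ = +1.0716 rad
tan C = Δλ / ΔM = +1.1359 → C = 48.64°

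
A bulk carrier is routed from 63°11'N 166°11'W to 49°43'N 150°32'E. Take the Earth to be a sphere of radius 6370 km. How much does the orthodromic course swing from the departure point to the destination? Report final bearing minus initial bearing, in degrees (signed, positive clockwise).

-36.8°

Initial bearing θ₁ = atan2(sin Δλ cos φ₂, cos φ₁ sin φ₂ − sin φ₁ cos φ₂ cos Δλ) = 260.28°
Final bearing θ₂ = (initial bearing from the destination back to the start) + 180° = 223.45°
Δθ = θ₂ − θ₁ = -36.8°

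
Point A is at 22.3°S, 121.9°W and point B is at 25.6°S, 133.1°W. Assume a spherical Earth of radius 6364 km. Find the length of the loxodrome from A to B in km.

1194 km

Δψ = ln[tan(π/4+φ₂/2)/tan(π/4+φ₁/2)] = -0.0630;  Δφ = -0.0576 rad,  Δλ = -0.1955 rad
q = Δφ/Δψ = 0.9137
d = R·√(Δφ² + q²Δλ²) = 6364·0.18767 = 1194 km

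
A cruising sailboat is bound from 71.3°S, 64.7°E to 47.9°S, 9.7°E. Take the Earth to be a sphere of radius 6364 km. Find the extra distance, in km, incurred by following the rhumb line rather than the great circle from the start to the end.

Great circle: cos σ = sin φ₁ sin φ₂ + cos φ₁ cos φ₂ cos Δλ,  σ = 0.5987 rad → d_gc = 3809.8 km
Rhumb line: Δψ = +0.8491, q = Δφ/Δψ = 0.4810, d_rh = R√(Δφ²+q²Δλ²) = 3923.0 km
Excess = 3923.0 − 3809.8 = 113.2 ≈ 113 km

113 km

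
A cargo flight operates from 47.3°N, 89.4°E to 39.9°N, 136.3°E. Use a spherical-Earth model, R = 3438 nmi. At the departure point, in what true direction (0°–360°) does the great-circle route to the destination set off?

84.9°

N = sin Δλ·cos φ₂ = +0.5602;  D = cos φ₁ sin φ₂ − sin φ₁ cos φ₂ cos Δλ = +0.0498
initial course = atan2(N, D) = 84.92°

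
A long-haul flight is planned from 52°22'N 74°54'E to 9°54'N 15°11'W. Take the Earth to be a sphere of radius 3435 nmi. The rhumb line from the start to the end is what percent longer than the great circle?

3.7%

Great circle: σ = 1.4351 rad → d_gc = Rσ = 4929.6 nmi
Rhumb: Δφ = -0.7412, Δλ = -1.5723, Δψ = -0.9029, q = Δφ/Δψ = 0.8209 → d_rh = R√(Δφ²+q²Δλ²) = 5112.2 nmi
Excess = (5112.2 − 4929.6) / 4929.6 = 182.6 / 4929.6 = 3.70% ≈ 3.7%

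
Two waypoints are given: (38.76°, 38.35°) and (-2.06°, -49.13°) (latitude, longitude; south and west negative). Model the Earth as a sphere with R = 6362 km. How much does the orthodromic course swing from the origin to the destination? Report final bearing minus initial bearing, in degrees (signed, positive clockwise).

Initial bearing θ₁ = atan2(sin Δλ cos φ₂, cos φ₁ sin φ₂ − sin φ₁ cos φ₂ cos Δλ) = 266.82°
Final bearing θ₂ = (initial bearing from the destination back to the start) + 180° = 231.18°
Δθ = θ₂ − θ₁ = -35.6°

-35.6°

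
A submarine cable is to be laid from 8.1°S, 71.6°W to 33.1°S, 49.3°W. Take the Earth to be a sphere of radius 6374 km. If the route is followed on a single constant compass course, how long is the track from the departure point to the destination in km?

3608 km

Rhumb course C = atan2(Δλ, Δψ) with Δψ = ln[tan(π/4+φ₂/2)/tan(π/4+φ₁/2)] = -0.4710, Δλ = +0.3892 → C = 140.43°
d = R·|Δφ| / |cos C| = 6374·0.43633 / 0.77084 = 3608 km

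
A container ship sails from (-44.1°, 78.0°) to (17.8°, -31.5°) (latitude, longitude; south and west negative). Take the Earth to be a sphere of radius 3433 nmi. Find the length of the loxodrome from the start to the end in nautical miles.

Rhumb course C = atan2(Δλ, Δψ) with Δψ = ln[tan(π/4+φ₂/2)/tan(π/4+φ₁/2)] = +1.1751, Δλ = -1.9111 → C = 301.59°
d = R·|Δφ| / |cos C| = 3433·1.08036 / 0.52379 = 7081 nmi

7081 nmi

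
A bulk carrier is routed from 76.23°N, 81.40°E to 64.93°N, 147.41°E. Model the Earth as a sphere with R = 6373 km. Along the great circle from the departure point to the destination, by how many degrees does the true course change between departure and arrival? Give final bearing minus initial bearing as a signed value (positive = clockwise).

At departure: θ₁ = atan2(sin Δλ cos φ₂, cos φ₁ sin φ₂ − sin φ₁ cos φ₂ cos Δλ) = 82.89°
At arrival: θ₂ = atan2(sin Δλ cos φ₁, −cos φ₂ sin φ₁ + sin φ₂ cos φ₁ cos Δλ) = 146.12°
Δθ = θ₂ − θ₁ = +63.2°

+63.2°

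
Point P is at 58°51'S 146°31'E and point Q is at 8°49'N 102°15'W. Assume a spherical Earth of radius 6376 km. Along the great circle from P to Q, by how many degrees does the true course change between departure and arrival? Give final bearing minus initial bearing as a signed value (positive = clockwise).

-73.3°

At departure: θ₁ = atan2(sin Δλ cos φ₂, cos φ₁ sin φ₂ − sin φ₁ cos φ₂ cos Δλ) = 103.84°
At arrival: θ₂ = atan2(sin Δλ cos φ₁, −cos φ₂ sin φ₁ + sin φ₂ cos φ₁ cos Δλ) = 30.55°
Δθ = θ₂ − θ₁ = -73.3°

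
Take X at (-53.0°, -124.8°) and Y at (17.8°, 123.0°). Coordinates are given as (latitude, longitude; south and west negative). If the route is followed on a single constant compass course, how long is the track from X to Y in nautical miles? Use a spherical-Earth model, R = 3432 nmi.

Δψ = ln[tan(π/4+φ₂/2)/tan(π/4+φ₁/2)] = +1.4106;  Δφ = +1.2357 rad,  Δλ = -1.9583 rad
q = Δφ/Δψ = 0.8760
d = R·√(Δφ² + q²Δλ²) = 3432·2.11414 = 7256 nmi

7256 nmi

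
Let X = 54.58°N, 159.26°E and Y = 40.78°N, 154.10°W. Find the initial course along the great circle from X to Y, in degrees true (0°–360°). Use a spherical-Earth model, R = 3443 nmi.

94.7°

θ = atan2( sin Δλ·cos φ₂ ,  cos φ₁ sin φ₂ − sin φ₁ cos φ₂ cos Δλ )
  = atan2(+0.5505, -0.0451) = 94.69°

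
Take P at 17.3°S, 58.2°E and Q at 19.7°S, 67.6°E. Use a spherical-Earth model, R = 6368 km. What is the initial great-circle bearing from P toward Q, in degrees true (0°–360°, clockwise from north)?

N = sin Δλ·cos φ₂ = +0.1538;  D = cos φ₁ sin φ₂ − sin φ₁ cos φ₂ cos Δλ = -0.0456
initial course = atan2(N, D) = 106.53°

106.5°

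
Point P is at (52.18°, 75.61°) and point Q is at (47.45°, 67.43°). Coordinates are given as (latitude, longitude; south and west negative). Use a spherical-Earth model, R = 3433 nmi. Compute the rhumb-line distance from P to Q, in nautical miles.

424 nmi

Δψ = ln[tan(π/4+φ₂/2)/tan(π/4+φ₁/2)] = -0.1281;  Δφ = -0.0826 rad,  Δλ = -0.1428 rad
q = Δφ/Δψ = 0.6446
d = R·√(Δφ² + q²Δλ²) = 3433·0.12363 = 424 nmi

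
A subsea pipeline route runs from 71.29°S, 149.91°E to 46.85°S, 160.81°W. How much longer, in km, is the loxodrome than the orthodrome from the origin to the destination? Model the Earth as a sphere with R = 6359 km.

87 km

Great circle: cos σ = sin φ₁ sin φ₂ + cos φ₁ cos φ₂ cos Δλ,  σ = 0.5842 rad → d_gc = 3715.2 km
Rhumb line: Δψ = +0.8756, q = Δφ/Δψ = 0.4872, d_rh = R√(Δφ²+q²Δλ²) = 3802.3 km
Excess = 3802.3 − 3715.2 = 87.1 ≈ 87 km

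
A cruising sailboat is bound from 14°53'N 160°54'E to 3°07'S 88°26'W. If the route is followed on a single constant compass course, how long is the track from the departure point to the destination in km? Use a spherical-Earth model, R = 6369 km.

Δψ = ln[tan(π/4+φ₂/2)/tan(π/4+φ₁/2)] = -0.3172;  Δφ = -0.3142 rad,  Δλ = +1.9315 rad
q = Δφ/Δψ = 0.9905
d = R·√(Δφ² + q²Δλ²) = 6369·1.93886 = 12349 km

12349 km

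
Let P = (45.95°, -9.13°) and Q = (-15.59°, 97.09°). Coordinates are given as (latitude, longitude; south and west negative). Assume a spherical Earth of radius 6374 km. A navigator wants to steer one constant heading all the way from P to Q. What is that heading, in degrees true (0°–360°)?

122.5°

Meridional parts: M(φ₁)=+0.9050, M(φ₂)=-0.2755 → ΔM = -1.1805;  Δλ = +1.8539 rad
tan C = Δλ / ΔM = -1.5704 → C = 122.49°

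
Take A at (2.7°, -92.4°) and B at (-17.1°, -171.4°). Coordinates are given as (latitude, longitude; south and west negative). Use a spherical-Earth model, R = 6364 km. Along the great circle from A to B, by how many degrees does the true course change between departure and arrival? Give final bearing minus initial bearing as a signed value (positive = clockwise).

At departure: θ₁ = atan2(sin Δλ cos φ₂, cos φ₁ sin φ₂ − sin φ₁ cos φ₂ cos Δλ) = 252.14°
At arrival: θ₂ = atan2(sin Δλ cos φ₁, −cos φ₂ sin φ₁ + sin φ₂ cos φ₁ cos Δλ) = 264.12°
Δθ = θ₂ − θ₁ = +12.0°

+12.0°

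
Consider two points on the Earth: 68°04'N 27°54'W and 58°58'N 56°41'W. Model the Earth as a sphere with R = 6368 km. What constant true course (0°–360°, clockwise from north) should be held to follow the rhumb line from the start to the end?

234.4°

Δψ = ln[tan(π/4+φ₂/2)/tan(π/4+φ₁/2)] = -0.3596
Δλ = -0.5024 rad (taken the short way round)
course = atan2(Δλ, Δψ) = 234.40°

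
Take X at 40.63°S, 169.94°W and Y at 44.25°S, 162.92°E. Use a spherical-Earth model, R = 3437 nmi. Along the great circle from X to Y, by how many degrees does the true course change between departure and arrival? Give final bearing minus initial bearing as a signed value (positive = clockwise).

At departure: θ₁ = atan2(sin Δλ cos φ₂, cos φ₁ sin φ₂ − sin φ₁ cos φ₂ cos Δλ) = 250.69°
At arrival: θ₂ = atan2(sin Δλ cos φ₁, −cos φ₂ sin φ₁ + sin φ₂ cos φ₁ cos Δλ) = 269.20°
Δθ = θ₂ − θ₁ = +18.5°

+18.5°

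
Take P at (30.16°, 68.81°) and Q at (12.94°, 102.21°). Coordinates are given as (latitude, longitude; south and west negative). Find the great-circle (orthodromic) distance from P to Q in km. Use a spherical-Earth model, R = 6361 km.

Haversine: a = sin²(Δφ/2)+cos φ₁ cos φ₂ sin²(Δλ/2) = 0.09200;  σ = 2·atan2(√a,√(1−a))
σ = 35.313° → d = Rσ = 6361·0.61633 = 3920 km

3920 km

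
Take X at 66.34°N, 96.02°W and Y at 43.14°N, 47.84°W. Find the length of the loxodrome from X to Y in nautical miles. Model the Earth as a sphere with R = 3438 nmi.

Rhumb course C = atan2(Δλ, Δψ) with Δψ = ln[tan(π/4+φ₂/2)/tan(π/4+φ₁/2)] = -0.7270, Δλ = +0.8409 → C = 130.85°
d = R·|Δφ| / |cos C| = 3438·0.40492 / 0.65404 = 2128 nmi

2128 nmi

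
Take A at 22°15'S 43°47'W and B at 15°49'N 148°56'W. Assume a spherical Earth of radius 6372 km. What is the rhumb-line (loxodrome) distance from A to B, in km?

12215 km

Δψ = ln[tan(π/4+φ₂/2)/tan(π/4+φ₁/2)] = +0.6781;  Δφ = +0.6644 rad,  Δλ = -1.8352 rad
q = Δφ/Δψ = 0.9798
d = R·√(Δφ² + q²Δλ²) = 6372·1.91690 = 12215 km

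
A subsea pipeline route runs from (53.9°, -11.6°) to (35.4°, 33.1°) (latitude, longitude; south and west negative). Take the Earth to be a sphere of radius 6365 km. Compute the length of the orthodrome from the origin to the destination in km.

3995 km

cos σ = sin φ₁ sin φ₂ + cos φ₁ cos φ₂ cos Δλ
      = sin(53.90°)sin(35.40°) + cos(53.90°)cos(35.40°)cos(44.70°) = 0.8094
σ = 35.960° → d = Rσ = 6365·0.62762 = 3995 km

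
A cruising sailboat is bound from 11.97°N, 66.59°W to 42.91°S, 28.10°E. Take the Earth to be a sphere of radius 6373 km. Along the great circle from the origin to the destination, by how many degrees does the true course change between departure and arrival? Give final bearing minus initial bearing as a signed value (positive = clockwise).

-36.1°

At departure: θ₁ = atan2(sin Δλ cos φ₂, cos φ₁ sin φ₂ − sin φ₁ cos φ₂ cos Δλ) = 131.84°
At arrival: θ₂ = atan2(sin Δλ cos φ₁, −cos φ₂ sin φ₁ + sin φ₂ cos φ₁ cos Δλ) = 95.71°
Δθ = θ₂ − θ₁ = -36.1°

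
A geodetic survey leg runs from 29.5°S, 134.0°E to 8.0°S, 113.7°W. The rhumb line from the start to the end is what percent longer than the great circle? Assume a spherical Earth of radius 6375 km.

Great circle: σ = 1.8323 rad → d_gc = Rσ = 11680.8 km
Rhumb: Δφ = +0.3752, Δλ = +1.9600, Δψ = +0.3992, q = Δφ/Δψ = 0.9401 → d_rh = R√(Δφ²+q²Δλ²) = 11987.2 km
Excess = (11987.2 − 11680.8) / 11680.8 = 306.4 / 11680.8 = 2.62% ≈ 2.6%

2.6%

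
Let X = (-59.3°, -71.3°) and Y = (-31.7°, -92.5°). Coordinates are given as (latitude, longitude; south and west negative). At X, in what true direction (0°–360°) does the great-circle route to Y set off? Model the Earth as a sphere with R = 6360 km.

N = sin Δλ·cos φ₂ = -0.3077;  D = cos φ₁ sin φ₂ − sin φ₁ cos φ₂ cos Δλ = +0.4138
initial course = atan2(N, D) = 323.37°

323.4°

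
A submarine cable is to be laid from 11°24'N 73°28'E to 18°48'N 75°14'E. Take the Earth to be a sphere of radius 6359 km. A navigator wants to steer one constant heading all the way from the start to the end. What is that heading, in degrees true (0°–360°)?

13.0°

Δψ = ln[tan(π/4+φ₂/2)/tan(π/4+φ₁/2)] = +0.1339
Δλ = +0.0308 rad (taken the short way round)
course = atan2(Δλ, Δψ) = 12.97°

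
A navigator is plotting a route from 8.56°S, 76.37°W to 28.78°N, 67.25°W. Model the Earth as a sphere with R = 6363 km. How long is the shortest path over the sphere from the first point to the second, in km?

Haversine: a = sin²(Δφ/2)+cos φ₁ cos φ₂ sin²(Δλ/2) = 0.10795;  σ = 2·atan2(√a,√(1−a))
σ = 38.363° → d = Rσ = 6363·0.66956 = 4260 km

4260 km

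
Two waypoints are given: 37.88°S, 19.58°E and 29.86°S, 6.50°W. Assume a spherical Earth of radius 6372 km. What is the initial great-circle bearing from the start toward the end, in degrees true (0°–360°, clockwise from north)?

θ = atan2( sin Δλ·cos φ₂ ,  cos φ₁ sin φ₂ − sin φ₁ cos φ₂ cos Δλ )
  = atan2(-0.3813, +0.0853) = 282.61°

282.6°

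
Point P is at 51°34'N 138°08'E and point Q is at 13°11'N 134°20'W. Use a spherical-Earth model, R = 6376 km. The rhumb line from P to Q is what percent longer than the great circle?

3.6%

Great circle: σ = 1.3646 rad → d_gc = Rσ = 8700.9 km
Rhumb: Δφ = -0.6699, Δλ = +1.5277, Δψ = -0.8218, q = Δφ/Δψ = 0.8152 → d_rh = R√(Δφ²+q²Δλ²) = 9016.6 km
Excess = (9016.6 − 8700.9) / 8700.9 = 315.7 / 8700.9 = 3.63% ≈ 3.6%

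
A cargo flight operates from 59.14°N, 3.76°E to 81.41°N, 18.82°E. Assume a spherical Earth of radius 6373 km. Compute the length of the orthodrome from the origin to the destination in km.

2521 km

Haversine: a = sin²(Δφ/2)+cos φ₁ cos φ₂ sin²(Δλ/2) = 0.03861;  σ = 2·atan2(√a,√(1−a))
σ = 22.665° → d = Rσ = 6373·0.39557 = 2521 km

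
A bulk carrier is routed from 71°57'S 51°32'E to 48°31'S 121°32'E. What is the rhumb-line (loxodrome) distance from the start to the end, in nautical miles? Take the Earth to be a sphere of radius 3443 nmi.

2430 nmi

Δψ = ln[tan(π/4+φ₂/2)/tan(π/4+φ₁/2)] = +0.8689;  Δφ = +0.4090 rad,  Δλ = +1.2217 rad
q = Δφ/Δψ = 0.4707
d = R·√(Δφ² + q²Δλ²) = 3443·0.70567 = 2430 nmi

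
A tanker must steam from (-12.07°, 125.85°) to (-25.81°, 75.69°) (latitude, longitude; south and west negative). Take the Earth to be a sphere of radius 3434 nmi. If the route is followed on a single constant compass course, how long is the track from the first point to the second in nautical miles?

2952 nmi

Rhumb course C = atan2(Δλ, Δψ) with Δψ = ln[tan(π/4+φ₂/2)/tan(π/4+φ₁/2)] = -0.2543, Δλ = -0.8755 → C = 253.80°
d = R·|Δφ| / |cos C| = 3434·0.23981 / 0.27894 = 2952 nmi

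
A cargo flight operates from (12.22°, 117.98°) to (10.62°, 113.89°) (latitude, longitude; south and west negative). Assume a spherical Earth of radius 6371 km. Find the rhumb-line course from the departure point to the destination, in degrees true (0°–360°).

248.2°

Meridional parts: M(φ₁)=+0.2149, M(φ₂)=+0.1864 → ΔM = -0.0285;  Δλ = -0.0714 rad
tan C = Δλ / ΔM = +2.5056 → C = 248.24°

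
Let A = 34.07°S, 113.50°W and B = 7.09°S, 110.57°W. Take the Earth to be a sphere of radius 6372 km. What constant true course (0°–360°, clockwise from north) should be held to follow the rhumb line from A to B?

5.7°

Δψ = ln[tan(π/4+φ₂/2)/tan(π/4+φ₁/2)] = +0.5091
Δλ = +0.0511 rad (taken the short way round)
course = atan2(Δλ, Δψ) = 5.74°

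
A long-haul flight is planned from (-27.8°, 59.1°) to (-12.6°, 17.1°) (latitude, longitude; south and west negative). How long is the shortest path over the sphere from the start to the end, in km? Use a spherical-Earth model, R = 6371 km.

4669 km

Haversine: a = sin²(Δφ/2)+cos φ₁ cos φ₂ sin²(Δλ/2) = 0.12836;  σ = 2·atan2(√a,√(1−a))
σ = 41.988° → d = Rσ = 6371·0.73284 = 4669 km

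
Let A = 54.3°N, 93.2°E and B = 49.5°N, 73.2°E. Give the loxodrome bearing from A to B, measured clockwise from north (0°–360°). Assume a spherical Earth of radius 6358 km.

248.7°

Δψ = ln[tan(π/4+φ₂/2)/tan(π/4+φ₁/2)] = -0.1359
Δλ = -0.3491 rad (taken the short way round)
course = atan2(Δλ, Δψ) = 248.72°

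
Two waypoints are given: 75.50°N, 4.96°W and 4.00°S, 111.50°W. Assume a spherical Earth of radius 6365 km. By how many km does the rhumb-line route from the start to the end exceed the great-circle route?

836 km

Great circle: cos σ = sin φ₁ sin φ₂ + cos φ₁ cos φ₂ cos Δλ,  σ = 1.7099 rad → d_gc = 10883.4 km
Rhumb line: Δψ = -2.1317, q = Δφ/Δψ = 0.6509, d_rh = R√(Δφ²+q²Δλ²) = 11719.4 km
Excess = 11719.4 − 10883.4 = 836.0 ≈ 836 km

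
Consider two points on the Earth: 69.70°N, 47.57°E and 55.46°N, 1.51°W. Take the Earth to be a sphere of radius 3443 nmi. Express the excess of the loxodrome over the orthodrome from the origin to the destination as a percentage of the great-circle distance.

Great circle: σ = 0.4478 rad → d_gc = Rσ = 1541.7 nmi
Rhumb: Δφ = -0.2485, Δλ = -0.8566, Δψ = -0.5519, q = Δφ/Δψ = 0.4503 → d_rh = R√(Δφ²+q²Δλ²) = 1579.9 nmi
Excess = (1579.9 − 1541.7) / 1541.7 = 38.2 / 1541.7 = 2.48% ≈ 2.5%

2.5%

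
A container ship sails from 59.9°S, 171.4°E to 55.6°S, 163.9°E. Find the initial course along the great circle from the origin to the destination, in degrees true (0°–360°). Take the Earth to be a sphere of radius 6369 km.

N = sin Δλ·cos φ₂ = -0.0737;  D = cos φ₁ sin φ₂ − sin φ₁ cos φ₂ cos Δλ = +0.0708
initial course = atan2(N, D) = 313.83°

313.8°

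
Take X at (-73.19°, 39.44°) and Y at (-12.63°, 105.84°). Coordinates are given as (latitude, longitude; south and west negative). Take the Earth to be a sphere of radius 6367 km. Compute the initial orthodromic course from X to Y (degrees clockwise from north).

θ = atan2( sin Δλ·cos φ₂ ,  cos φ₁ sin φ₂ − sin φ₁ cos φ₂ cos Δλ )
  = atan2(+0.8942, +0.3107) = 70.84°

70.8°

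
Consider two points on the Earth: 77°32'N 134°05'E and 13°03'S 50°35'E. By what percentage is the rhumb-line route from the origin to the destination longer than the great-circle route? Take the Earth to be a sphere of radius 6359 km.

4.1%

Great circle: σ = 1.7688 rad → d_gc = Rσ = 11247.5 km
Rhumb: Δφ = -1.5810, Δλ = -1.4573, Δψ = -2.4441, q = Δφ/Δψ = 0.6468 → d_rh = R√(Δφ²+q²Δλ²) = 11705.0 km
Excess = (11705.0 − 11247.5) / 11247.5 = 457.5 / 11247.5 = 4.07% ≈ 4.1%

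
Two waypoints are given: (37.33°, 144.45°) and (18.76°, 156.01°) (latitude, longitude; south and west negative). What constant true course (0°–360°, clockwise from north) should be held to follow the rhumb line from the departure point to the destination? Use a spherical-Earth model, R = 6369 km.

151.4°

Δψ = ln[tan(π/4+φ₂/2)/tan(π/4+φ₁/2)] = -0.3698
Δλ = +0.2018 rad (taken the short way round)
course = atan2(Δλ, Δψ) = 151.38°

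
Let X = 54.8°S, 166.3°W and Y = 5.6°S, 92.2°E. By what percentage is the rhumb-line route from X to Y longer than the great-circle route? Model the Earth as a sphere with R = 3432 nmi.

Great circle: σ = 1.6054 rad → d_gc = Rσ = 5509.9 nmi
Rhumb: Δφ = +0.8587, Δλ = -1.7715, Δψ = +1.0503, q = Δφ/Δψ = 0.8176 → d_rh = R√(Δφ²+q²Δλ²) = 5778.8 nmi
Excess = (5778.8 − 5509.9) / 5509.9 = 268.9 / 5509.9 = 4.88% ≈ 4.9%

4.9%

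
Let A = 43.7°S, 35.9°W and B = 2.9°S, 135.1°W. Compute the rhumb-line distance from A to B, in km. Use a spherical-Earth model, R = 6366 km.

10819 km

Δψ = ln[tan(π/4+φ₂/2)/tan(π/4+φ₁/2)] = +0.7990;  Δφ = +0.7121 rad,  Δλ = -1.7314 rad
q = Δφ/Δψ = 0.8912
d = R·√(Δφ² + q²Δλ²) = 6366·1.69942 = 10819 km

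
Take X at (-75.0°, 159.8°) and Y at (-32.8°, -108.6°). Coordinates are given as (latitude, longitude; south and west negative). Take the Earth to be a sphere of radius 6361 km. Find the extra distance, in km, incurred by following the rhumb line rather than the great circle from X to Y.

Great circle: cos σ = sin φ₁ sin φ₂ + cos φ₁ cos φ₂ cos Δλ,  σ = 1.0272 rad → d_gc = 6534.3 km
Rhumb line: Δψ = +1.4210, q = Δφ/Δψ = 0.5183, d_rh = R√(Δφ²+q²Δλ²) = 7052.1 km
Excess = 7052.1 − 6534.3 = 517.8 ≈ 518 km

518 km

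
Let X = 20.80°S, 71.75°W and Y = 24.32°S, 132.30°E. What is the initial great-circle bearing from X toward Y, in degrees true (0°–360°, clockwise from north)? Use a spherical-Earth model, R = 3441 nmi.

θ = atan2( sin Δλ·cos φ₂ ,  cos φ₁ sin φ₂ − sin φ₁ cos φ₂ cos Δλ )
  = atan2(-0.3714, -0.6805) = 208.62°

208.6°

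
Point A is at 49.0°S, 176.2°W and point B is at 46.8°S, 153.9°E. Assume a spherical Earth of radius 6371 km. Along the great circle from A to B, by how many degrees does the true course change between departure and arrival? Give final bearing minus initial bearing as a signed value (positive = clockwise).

Initial bearing θ₁ = atan2(sin Δλ cos φ₂, cos φ₁ sin φ₂ − sin φ₁ cos φ₂ cos Δλ) = 264.91°
Final bearing θ₂ = (initial bearing from the destination back to the start) + 180° = 287.33°
Δθ = θ₂ − θ₁ = +22.4°

+22.4°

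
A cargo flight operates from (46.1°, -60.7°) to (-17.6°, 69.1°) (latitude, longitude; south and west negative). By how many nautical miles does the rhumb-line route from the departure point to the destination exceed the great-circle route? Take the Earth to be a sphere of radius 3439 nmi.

264 nmi

Great circle: cos σ = sin φ₁ sin φ₂ + cos φ₁ cos φ₂ cos Δλ,  σ = 2.2665 rad → d_gc = 7794.60 nmi
Rhumb line: Δψ = -1.2209, q = Δφ/Δψ = 0.9106, d_rh = R√(Δφ²+q²Δλ²) = 8059.08 nmi
Excess = 8059.08 − 7794.60 = 264.48 ≈ 264 nmi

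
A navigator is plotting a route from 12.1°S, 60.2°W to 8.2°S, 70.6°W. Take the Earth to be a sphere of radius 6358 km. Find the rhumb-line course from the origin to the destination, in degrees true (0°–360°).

Δψ = ln[tan(π/4+φ₂/2)/tan(π/4+φ₁/2)] = +0.0692
Δλ = -0.1815 rad (taken the short way round)
course = atan2(Δλ, Δψ) = 290.86°

290.9°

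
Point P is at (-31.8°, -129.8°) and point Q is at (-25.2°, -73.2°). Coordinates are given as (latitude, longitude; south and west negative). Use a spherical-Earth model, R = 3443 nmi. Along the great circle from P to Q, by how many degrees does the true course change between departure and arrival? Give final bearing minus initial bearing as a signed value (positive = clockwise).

-28.9°

Initial bearing θ₁ = atan2(sin Δλ cos φ₂, cos φ₁ sin φ₂ − sin φ₁ cos φ₂ cos Δλ) = 97.50°
Final bearing θ₂ = (initial bearing from the destination back to the start) + 180° = 68.63°
Δθ = θ₂ − θ₁ = -28.9°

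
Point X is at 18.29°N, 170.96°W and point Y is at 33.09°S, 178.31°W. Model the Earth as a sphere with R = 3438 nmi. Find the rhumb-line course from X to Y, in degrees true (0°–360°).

187.8°

Meridional parts: M(φ₁)=+0.3248, M(φ₂)=-0.6126 → ΔM = -0.9374;  Δλ = -0.1283 rad
tan C = Δλ / ΔM = +0.1369 → C = 187.79°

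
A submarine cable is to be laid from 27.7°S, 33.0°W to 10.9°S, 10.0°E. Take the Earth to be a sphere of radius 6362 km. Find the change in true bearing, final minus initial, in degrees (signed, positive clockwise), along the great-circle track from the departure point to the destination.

Initial bearing θ₁ = atan2(sin Δλ cos φ₂, cos φ₁ sin φ₂ − sin φ₁ cos φ₂ cos Δλ) = 76.05°
Final bearing θ₂ = (initial bearing from the destination back to the start) + 180° = 61.05°
Δθ = θ₂ − θ₁ = -15.0°

-15.0°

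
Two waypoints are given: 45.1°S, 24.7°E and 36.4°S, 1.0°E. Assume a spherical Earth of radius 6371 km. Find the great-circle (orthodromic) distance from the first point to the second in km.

cos σ = sin φ₁ sin φ₂ + cos φ₁ cos φ₂ cos Δλ
      = sin(-45.10°)sin(-36.40°) + cos(-45.10°)cos(-36.40°)cos(-23.70°) = 0.9406
σ = 19.851° → d = Rσ = 6371·0.34647 = 2207 km

2207 km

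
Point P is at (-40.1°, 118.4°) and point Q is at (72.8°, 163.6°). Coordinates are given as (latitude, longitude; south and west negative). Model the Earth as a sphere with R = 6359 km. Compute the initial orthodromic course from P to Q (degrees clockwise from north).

θ = atan2( sin Δλ·cos φ₂ ,  cos φ₁ sin φ₂ − sin φ₁ cos φ₂ cos Δλ )
  = atan2(+0.2098, +0.8649) = 13.64°

13.6°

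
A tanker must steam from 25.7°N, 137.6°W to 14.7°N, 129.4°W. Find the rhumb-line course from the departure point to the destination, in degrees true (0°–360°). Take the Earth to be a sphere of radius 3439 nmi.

145.1°

Δψ = ln[tan(π/4+φ₂/2)/tan(π/4+φ₁/2)] = -0.2050
Δλ = +0.1431 rad (taken the short way round)
course = atan2(Δλ, Δψ) = 145.08°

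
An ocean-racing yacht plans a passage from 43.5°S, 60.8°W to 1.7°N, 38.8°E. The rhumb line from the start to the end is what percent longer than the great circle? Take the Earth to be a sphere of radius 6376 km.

2.5%

Great circle: σ = 1.7126 rad → d_gc = Rσ = 10919.6 km
Rhumb: Δφ = +0.7889, Δλ = +1.7383, Δψ = +0.8745, q = Δφ/Δψ = 0.9021 → d_rh = R√(Δφ²+q²Δλ²) = 11192.6 km
Excess = (11192.6 − 10919.6) / 10919.6 = 273.0 / 10919.6 = 2.50% ≈ 2.5%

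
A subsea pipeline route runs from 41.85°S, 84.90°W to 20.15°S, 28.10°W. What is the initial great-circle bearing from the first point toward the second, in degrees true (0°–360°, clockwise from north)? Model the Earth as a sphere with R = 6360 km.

N = sin Δλ·cos φ₂ = +0.7855;  D = cos φ₁ sin φ₂ − sin φ₁ cos φ₂ cos Δλ = +0.0864
initial course = atan2(N, D) = 83.73°

83.7°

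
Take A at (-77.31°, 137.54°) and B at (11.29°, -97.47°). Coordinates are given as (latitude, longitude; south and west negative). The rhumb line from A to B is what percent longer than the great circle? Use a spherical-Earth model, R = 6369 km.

10.6%

Great circle: σ = 1.8908 rad → d_gc = Rσ = 12042.2 km
Rhumb: Δφ = +1.5464, Δλ = +2.1815, Δψ = +2.3948, q = Δφ/Δψ = 0.6457 → d_rh = R√(Δφ²+q²Δλ²) = 13322.4 km
Excess = (13322.4 − 12042.2) / 12042.2 = 1280.2 / 12042.2 = 10.63% ≈ 10.6%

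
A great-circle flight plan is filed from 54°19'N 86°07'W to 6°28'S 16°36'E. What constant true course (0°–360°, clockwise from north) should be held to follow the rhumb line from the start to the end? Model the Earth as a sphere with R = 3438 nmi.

Δψ = ln[tan(π/4+φ₂/2)/tan(π/4+φ₁/2)] = -1.2467
Δλ = +1.7927 rad (taken the short way round)
course = atan2(Δλ, Δψ) = 124.82°

124.8°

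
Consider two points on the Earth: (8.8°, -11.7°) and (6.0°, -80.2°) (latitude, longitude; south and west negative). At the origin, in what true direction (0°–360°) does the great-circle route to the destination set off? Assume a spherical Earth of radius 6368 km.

N = sin Δλ·cos φ₂ = -0.9253;  D = cos φ₁ sin φ₂ − sin φ₁ cos φ₂ cos Δλ = +0.0475
initial course = atan2(N, D) = 272.94°

272.9°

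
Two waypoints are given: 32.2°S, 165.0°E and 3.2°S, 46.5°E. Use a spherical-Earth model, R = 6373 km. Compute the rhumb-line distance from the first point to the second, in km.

12807 km

Rhumb course C = atan2(Δλ, Δψ) with Δψ = ln[tan(π/4+φ₂/2)/tan(π/4+φ₁/2)] = +0.5383, Δλ = -2.0682 → C = 284.59°
d = R·|Δφ| / |cos C| = 6373·0.50615 / 0.25187 = 12807 km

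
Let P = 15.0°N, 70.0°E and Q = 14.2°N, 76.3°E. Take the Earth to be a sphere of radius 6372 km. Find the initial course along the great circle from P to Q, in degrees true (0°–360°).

96.7°

N = sin Δλ·cos φ₂ = +0.1064;  D = cos φ₁ sin φ₂ − sin φ₁ cos φ₂ cos Δλ = -0.0124
initial course = atan2(N, D) = 96.67°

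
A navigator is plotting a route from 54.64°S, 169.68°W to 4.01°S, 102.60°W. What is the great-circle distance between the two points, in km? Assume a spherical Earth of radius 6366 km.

8181 km

cos σ = sin φ₁ sin φ₂ + cos φ₁ cos φ₂ cos Δλ
      = sin(-54.64°)sin(-4.01°) + cos(-54.64°)cos(-4.01°)cos(67.08°) = 0.2819
σ = 73.629° → d = Rσ = 6366·1.28507 = 8181 km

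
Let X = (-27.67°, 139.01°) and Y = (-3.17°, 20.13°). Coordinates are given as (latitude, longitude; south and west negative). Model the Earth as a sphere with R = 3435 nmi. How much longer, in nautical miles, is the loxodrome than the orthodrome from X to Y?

Great circle: cos σ = sin φ₁ sin φ₂ + cos φ₁ cos φ₂ cos Δλ,  σ = 1.9838 rad → d_gc = 6814.5 nmi
Rhumb line: Δψ = +0.4475, q = Δφ/Δψ = 0.9555, d_rh = R√(Δφ²+q²Δλ²) = 6966.5 nmi
Excess = 6966.5 − 6814.5 = 152.0 ≈ 152 nmi

152 nmi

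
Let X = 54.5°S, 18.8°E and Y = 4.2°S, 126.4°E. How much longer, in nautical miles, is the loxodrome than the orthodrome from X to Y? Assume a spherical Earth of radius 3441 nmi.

317 nmi

Great circle: cos σ = sin φ₁ sin φ₂ + cos φ₁ cos φ₂ cos Δλ,  σ = 1.6865 rad → d_gc = 5803.4 nmi
Rhumb line: Δψ = +1.0657, q = Δφ/Δψ = 0.8237, d_rh = R√(Δφ²+q²Δλ²) = 6120.6 nmi
Excess = 6120.6 − 5803.4 = 317.2 ≈ 317 nmi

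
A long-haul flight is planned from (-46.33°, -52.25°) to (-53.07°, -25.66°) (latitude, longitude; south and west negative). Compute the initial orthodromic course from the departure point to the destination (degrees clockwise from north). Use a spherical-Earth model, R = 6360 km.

121.3°

θ = atan2( sin Δλ·cos φ₂ ,  cos φ₁ sin φ₂ − sin φ₁ cos φ₂ cos Δλ )
  = atan2(+0.2689, -0.1633) = 121.27°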